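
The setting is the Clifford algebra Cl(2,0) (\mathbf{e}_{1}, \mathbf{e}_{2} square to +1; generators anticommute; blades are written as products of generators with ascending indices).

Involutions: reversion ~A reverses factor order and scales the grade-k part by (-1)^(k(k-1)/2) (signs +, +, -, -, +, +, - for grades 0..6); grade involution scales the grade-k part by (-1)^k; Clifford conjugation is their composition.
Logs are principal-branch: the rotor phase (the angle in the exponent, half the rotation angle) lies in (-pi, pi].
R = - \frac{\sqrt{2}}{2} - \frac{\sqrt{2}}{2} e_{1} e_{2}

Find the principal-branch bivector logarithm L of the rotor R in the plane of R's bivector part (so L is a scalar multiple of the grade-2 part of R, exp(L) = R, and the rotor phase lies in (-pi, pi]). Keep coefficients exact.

The scalar part of R is - \frac{\sqrt{2}}{2}, so the principal-branch rotor phase is pinned; divide the bivector part by its sine to get the unit plane — L is the phase times that plane.
Concretely: cos(phase) = - \frac{\sqrt{2}}{2} gives phase = ±\frac{3 \pi}{4}, and since phase/sin(phase) is even the sign is immaterial: L = (phase/sin(phase)) * <R>_2 = (\frac{3 \sqrt{2} \pi}{4}) * <R>_2.
Answer: - \frac{3 \pi}{4} e_{1} e_{2}


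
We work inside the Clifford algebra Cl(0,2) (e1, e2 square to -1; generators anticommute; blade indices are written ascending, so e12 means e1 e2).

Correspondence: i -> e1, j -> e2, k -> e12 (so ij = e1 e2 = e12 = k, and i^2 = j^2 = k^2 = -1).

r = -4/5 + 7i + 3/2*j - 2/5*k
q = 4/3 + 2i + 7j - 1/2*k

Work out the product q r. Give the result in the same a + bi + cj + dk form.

In blades: q = 4/3 + 2*e1 + 7*e2 - 1/2*e12, r = -4/5 + 7*e1 + 3/2*e2 - 2/5*e12.
Distribute q over r term by term (generator squares from the signature, products reordered to ascending indices): (4/3)*r = -16/15 + 28/3*e1 + 2*e2 - 8/15*e12; (2*e1)*r = -14 - 8/5*e1 + 4/5*e2 + 3*e12; (7*e2)*r = -21/2 - 14/5*e1 - 28/5*e2 - 49*e12; (-1/2*e12)*r = -1/5 + 3/4*e1 - 7/2*e2 + 2/5*e12.
Sum: -773/30 + 341/60*e1 - 63/10*e2 - 692/15*e12; translating back through the correspondence:
Answer: -773/30 + 341/60*i - 63/10*j - 692/15*k


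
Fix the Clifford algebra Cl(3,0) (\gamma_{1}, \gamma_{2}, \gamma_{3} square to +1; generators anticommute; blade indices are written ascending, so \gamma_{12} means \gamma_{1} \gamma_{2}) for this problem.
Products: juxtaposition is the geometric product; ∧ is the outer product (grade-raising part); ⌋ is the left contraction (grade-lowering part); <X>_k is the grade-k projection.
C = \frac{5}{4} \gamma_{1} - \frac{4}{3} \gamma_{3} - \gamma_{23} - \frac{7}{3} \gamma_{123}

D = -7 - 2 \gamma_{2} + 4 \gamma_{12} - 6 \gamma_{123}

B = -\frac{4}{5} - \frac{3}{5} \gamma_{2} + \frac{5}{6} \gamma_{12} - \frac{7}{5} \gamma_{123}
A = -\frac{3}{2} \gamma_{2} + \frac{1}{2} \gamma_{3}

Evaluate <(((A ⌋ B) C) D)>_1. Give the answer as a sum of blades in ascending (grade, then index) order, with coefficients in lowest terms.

step 1: \frac{9}{10} + \frac{5}{4} \gamma_{1} - \frac{7}{10} \gamma_{12} - \frac{21}{10} \gamma_{13}
step 2: \frac{25}{16} + \frac{157}{40} \gamma_{1} + \frac{231}{40} \gamma_{2} - \frac{5}{24} \gamma_{3} - \frac{21}{10} \gamma_{12} - \frac{29}{30} \gamma_{13} - \frac{229}{60} \gamma_{23} - \frac{29}{12} \gamma_{123}
step 3: -\frac{2287}{80} - \frac{2771}{40} \gamma_{1} - \frac{441}{20} \gamma_{2} - \frac{1093}{120} \gamma_{3} + \frac{287}{20} \gamma_{12} + \frac{1037}{20} \gamma_{13} - \frac{67}{60} \gamma_{23} + \frac{191}{40} \gamma_{123}
step 4: -\frac{2771}{40} \gamma_{1} - \frac{441}{20} \gamma_{2} - \frac{1093}{120} \gamma_{3}
Answer: -\frac{2771}{40} \gamma_{1} - \frac{441}{20} \gamma_{2} - \frac{1093}{120} \gamma_{3}


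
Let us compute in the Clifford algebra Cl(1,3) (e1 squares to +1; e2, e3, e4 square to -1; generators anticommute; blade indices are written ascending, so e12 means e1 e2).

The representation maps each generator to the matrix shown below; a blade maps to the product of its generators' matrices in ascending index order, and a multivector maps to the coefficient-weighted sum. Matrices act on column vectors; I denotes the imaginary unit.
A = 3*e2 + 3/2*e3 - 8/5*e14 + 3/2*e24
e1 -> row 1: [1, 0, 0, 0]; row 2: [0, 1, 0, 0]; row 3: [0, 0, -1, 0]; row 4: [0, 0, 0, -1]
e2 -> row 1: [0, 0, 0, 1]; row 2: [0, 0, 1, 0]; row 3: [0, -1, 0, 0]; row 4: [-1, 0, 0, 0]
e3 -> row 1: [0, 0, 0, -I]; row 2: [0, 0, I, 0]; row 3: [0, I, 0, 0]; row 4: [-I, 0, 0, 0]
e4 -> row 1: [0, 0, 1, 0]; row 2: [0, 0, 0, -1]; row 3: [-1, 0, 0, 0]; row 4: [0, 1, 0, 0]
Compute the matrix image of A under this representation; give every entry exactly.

Bivector images (products of the table entries): rho(e14) = rho(e1)rho(e4) = row 1: [0, 0, 1, 0]; row 2: [0, 0, 0, -1]; row 3: [1, 0, 0, 0]; row 4: [0, -1, 0, 0]; rho(e24) = rho(e2)rho(e4) = row 1: [0, 1, 0, 0]; row 2: [-1, 0, 0, 0]; row 3: [0, 0, 0, 1]; row 4: [0, 0, -1, 0].
M = (3)*rho(e2) + (3/2)*rho(e3) + (-8/5)*rho(e14) + (3/2)*rho(e24), summed entrywise:
Answer: row 1: [0, 3/2, -8/5, 3 - 3*I/2]; row 2: [-3/2, 0, 3 + 3*I/2, 8/5]; row 3: [-8/5, -3 + 3*I/2, 0, 3/2]; row 4: [-3 - 3*I/2, 8/5, -3/2, 0]


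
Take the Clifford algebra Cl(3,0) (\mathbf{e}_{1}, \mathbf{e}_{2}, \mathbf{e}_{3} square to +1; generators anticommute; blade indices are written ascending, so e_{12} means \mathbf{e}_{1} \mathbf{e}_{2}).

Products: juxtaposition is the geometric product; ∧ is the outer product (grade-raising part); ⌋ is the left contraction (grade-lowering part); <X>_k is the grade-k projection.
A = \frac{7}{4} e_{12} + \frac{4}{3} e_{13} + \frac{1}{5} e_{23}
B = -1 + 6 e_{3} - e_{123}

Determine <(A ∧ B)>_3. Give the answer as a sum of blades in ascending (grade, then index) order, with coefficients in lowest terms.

step 1: -\frac{7}{4} e_{12} - \frac{4}{3} e_{13} - \frac{1}{5} e_{23} + \frac{21}{2} e_{123}
step 2: \frac{21}{2} e_{123}
Answer: \frac{21}{2} e_{123}


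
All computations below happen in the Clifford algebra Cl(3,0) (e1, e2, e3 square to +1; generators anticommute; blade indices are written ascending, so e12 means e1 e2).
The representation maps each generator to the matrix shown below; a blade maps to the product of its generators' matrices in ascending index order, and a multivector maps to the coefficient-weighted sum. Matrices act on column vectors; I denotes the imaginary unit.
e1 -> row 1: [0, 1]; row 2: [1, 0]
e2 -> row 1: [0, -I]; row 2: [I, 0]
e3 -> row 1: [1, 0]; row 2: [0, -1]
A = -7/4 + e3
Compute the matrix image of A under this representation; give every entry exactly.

M = (-7/4)*1 + (1)*rho(e3), summed entrywise (1 is the identity matrix):
Answer: row 1: [-3/4, 0]; row 2: [0, -11/4]


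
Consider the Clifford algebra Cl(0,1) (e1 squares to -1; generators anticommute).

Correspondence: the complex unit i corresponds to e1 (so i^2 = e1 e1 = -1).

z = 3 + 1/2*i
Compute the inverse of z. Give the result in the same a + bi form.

In blades: z = 3 + 1/2*e1.
With qbar = 3 - 1/2*e1 (scalar fixed, mapped units negated), z qbar = 37/4 (the sum of squared coefficients), so z^-1 = qbar / (37/4) = 12/37 - 2/37*e1; translating back:
Answer: 12/37 - 2/37*i


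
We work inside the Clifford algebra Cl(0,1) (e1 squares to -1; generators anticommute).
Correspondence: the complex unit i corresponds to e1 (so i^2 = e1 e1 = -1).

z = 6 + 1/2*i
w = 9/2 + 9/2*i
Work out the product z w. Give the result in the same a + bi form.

In blades: z = 6 + 1/2*e1, w = 9/2 + 9/2*e1.
Distribute z over w term by term (generator squares from the signature, products reordered to ascending indices): (6)*w = 27 + 27*e1; (1/2*e1)*w = -9/4 + 9/4*e1.
Sum: 99/4 + 117/4*e1; translating back through the correspondence:
Answer: 99/4 + 117/4*i


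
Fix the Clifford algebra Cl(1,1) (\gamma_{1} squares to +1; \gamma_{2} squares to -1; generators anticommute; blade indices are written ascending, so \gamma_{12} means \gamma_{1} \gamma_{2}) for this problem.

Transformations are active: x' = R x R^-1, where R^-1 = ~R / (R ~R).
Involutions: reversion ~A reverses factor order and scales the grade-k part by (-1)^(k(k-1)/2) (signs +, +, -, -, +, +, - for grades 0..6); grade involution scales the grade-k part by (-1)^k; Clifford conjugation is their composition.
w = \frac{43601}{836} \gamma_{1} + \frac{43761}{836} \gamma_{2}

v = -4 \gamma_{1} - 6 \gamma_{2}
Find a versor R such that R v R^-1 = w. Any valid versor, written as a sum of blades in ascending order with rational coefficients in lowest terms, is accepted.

Take R = v + w = \frac{40257}{836} \gamma_{1} + \frac{38745}{836} \gamma_{2}. Because q(v) = q(w) = -20, conjugation by R sends v exactly to w.
Answer: \frac{40257}{836} \gamma_{1} + \frac{38745}{836} \gamma_{2}


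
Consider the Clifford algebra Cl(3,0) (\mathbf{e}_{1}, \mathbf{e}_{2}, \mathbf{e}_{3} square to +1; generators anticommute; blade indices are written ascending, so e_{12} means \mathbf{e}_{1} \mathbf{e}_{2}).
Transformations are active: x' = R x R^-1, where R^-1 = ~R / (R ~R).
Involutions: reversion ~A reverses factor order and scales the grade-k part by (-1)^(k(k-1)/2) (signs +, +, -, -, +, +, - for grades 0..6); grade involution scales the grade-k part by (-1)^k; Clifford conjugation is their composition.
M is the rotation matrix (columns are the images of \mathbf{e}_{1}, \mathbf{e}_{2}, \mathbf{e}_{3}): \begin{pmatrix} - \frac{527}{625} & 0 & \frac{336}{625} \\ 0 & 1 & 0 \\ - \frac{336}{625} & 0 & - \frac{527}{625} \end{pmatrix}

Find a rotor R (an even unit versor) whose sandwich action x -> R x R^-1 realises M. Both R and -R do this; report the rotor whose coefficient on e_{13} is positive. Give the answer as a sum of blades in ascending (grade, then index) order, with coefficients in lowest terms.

Method: write R = a + b12*e_{12} + b13*e_{13} + b23*e_{23} with a^2 + b12^2 + b13^2 + b23^2 = 1 (so R^-1 = ~R). Expanding the columns R e_j ~R gives tr M = 4a^2 - 1 and, from the antisymmetric part, M21 - M12 = -4a*b12, M13 - M31 = 4a*b13, M32 - M23 = -4a*b23.
Here tr M = -\frac{429}{625}, so a^2 = (1 + tr M)/4 = \frac{49}{625} and a = ±\frac{7}{25}. Taking a = \frac{7}{25}: M21 - M12 = 0, M13 - M31 = \frac{672}{625}, M32 - M23 = 0, giving b12 = 0, b13 = \frac{24}{25}, b23 = 0, i.e. R = \frac{7}{25} + \frac{24}{25} e_{13}.
Its e_{13} coefficient is already positive.
Answer: \frac{7}{25} + \frac{24}{25} e_{13}. Sheet selection: the two-to-one cover makes ±R indistinguishable at the matrix level (trace -\frac{429}{625}), so uniqueness comes from the required sign on e_{13}.


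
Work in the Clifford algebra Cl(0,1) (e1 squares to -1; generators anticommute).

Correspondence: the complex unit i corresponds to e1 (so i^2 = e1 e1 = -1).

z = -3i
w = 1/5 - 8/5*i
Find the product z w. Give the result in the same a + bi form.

In blades: z = -3*e1, w = 1/5 - 8/5*e1.
Distribute z over w term by term (generator squares from the signature, products reordered to ascending indices): (-3*e1)*w = -24/5 - 3/5*e1.
Sum: -24/5 - 3/5*e1; translating back through the correspondence:
Answer: -24/5 - 3/5*i


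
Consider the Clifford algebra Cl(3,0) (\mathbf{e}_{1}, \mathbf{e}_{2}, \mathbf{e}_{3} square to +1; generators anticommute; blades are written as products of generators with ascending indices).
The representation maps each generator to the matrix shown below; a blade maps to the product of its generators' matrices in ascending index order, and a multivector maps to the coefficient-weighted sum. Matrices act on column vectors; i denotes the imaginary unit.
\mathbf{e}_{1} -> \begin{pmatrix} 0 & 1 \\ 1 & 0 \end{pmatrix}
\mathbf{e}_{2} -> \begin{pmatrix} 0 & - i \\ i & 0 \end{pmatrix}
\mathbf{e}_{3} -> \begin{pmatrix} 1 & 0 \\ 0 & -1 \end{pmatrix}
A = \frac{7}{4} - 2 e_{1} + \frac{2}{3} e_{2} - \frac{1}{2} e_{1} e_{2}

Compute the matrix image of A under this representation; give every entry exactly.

Bivector images (products of the table entries): rho(e_{1} e_{2}) = rho(\mathbf{e}_{1})rho(\mathbf{e}_{2}) = \begin{pmatrix} i & 0 \\ 0 & - i \end{pmatrix}.
M = (\frac{7}{4})*1 + (-2)*rho(e_{1}) + (\frac{2}{3})*rho(e_{2}) + (-\frac{1}{2})*rho(e_{1} e_{2}), summed entrywise (1 is the identity matrix):
Answer: \begin{pmatrix} \frac{7}{4} - \frac{i}{2} & -2 - \frac{2 i}{3} \\ -2 + \frac{2 i}{3} & \frac{7}{4} + \frac{i}{2} \end{pmatrix}


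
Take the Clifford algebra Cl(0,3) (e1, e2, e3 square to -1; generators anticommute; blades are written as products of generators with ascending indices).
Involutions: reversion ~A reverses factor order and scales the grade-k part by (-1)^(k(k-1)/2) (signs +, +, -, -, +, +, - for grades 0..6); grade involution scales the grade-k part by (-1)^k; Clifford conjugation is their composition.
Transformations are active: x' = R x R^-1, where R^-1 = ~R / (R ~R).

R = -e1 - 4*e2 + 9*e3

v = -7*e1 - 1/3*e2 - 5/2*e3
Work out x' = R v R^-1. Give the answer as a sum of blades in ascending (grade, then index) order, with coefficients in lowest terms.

~R = -e1 - 4*e2 + 9*e3, and R ~R = -98, so R^-1 = ~R / (-98).
R v = 85/6 - 83/3*e1 e2 + 131/2*e1 e3 + 13*e2 e3
Answer: 2143/294*e1 + 73/49*e2 - 5/49*e3


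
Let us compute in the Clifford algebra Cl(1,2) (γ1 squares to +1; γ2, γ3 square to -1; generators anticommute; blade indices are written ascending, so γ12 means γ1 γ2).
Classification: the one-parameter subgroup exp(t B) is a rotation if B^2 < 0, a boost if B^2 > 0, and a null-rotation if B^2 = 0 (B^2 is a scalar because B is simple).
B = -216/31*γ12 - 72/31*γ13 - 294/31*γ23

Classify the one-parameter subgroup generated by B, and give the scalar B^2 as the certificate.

B^2 term by term: the squares give (-216/31)^2*(γ12)^2 + (-72/31)^2*(γ13)^2 + (-294/31)^2*(γ23)^2 = 46656/961*(+1) + 5184/961*(+1) + 86436/961*(-1) = -36 (each basis 2-blade squares to minus the product of its generators' squares); cross terms between blades sharing an index anticommute and cancel. So B^2 = -36.
Answer: rotation, certificate B^2 = -36. The scalar -36 is the complete invariant here: its sign names the subgroup type.


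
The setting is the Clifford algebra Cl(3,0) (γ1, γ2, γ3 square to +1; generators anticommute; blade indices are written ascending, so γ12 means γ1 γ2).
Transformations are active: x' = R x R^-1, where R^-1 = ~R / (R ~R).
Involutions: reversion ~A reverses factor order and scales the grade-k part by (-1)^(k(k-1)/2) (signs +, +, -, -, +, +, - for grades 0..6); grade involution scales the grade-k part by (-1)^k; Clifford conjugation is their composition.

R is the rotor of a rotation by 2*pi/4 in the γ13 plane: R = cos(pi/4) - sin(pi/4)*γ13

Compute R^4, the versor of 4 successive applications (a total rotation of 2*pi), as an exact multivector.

Rotor phase runs at HALF the rotation angle; powers of one rotor simply add phase, so after 4 steps in γ13 the phase is 4*pi/4 = pi and R^4 = cos(pi) - sin(pi)*γ13.
cos(pi) = -1 and sin(pi) = 0, so R^4 = -1. The total rotation 2*pi is 1 full turn, so every vector returns to itself, yet the rotor is -1, on the OTHER sheet of the double cover (an odd number of 2*pi turns).
Answer: -1


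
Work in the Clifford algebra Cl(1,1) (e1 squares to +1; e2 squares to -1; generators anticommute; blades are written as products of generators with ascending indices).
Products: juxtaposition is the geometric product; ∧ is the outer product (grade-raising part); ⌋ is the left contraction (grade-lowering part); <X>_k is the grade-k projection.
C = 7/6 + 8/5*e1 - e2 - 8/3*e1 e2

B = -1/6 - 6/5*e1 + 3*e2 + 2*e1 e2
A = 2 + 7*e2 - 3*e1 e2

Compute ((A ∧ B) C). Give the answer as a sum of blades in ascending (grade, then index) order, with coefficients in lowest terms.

step 1: -1/3 - 12/5*e1 + 29/6*e2 + 129/10*e1 e2
step 2: -7604/225 - 299/90*e1 - 7441/900*e2 + 1909/180*e1 e2
Answer: -7604/225 - 299/90*e1 - 7441/900*e2 + 1909/180*e1 e2


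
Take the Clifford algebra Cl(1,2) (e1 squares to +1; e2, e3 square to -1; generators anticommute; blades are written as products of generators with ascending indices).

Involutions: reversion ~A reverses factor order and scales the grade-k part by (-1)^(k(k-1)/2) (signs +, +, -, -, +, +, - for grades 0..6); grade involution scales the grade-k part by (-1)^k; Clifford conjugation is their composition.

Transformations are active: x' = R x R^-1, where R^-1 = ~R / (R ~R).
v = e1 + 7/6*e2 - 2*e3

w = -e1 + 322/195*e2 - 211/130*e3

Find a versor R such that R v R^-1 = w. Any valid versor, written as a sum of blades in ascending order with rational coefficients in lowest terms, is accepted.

Since q(v) = q(w) = -157/36, the sum R = v + w = 1099/390*e2 - 471/130*e3 does the job whenever invertible.
Answer: 1099/390*e2 - 471/130*e3


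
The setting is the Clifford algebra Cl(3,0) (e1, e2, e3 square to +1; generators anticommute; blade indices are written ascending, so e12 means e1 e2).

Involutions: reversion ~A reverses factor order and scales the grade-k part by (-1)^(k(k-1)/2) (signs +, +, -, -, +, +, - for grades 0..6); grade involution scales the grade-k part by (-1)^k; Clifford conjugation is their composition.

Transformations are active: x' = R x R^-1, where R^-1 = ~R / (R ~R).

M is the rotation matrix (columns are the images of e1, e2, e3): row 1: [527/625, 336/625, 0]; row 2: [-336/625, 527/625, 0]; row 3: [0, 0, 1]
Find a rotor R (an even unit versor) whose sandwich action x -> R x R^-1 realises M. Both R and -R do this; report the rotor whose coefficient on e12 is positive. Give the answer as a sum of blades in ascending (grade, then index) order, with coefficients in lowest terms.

Method: write R = a + b12*e12 + b13*e13 + b23*e23 with a^2 + b12^2 + b13^2 + b23^2 = 1 (so R^-1 = ~R). Expanding the columns R e_j ~R gives tr M = 4a^2 - 1 and, from the antisymmetric part, M21 - M12 = -4a*b12, M13 - M31 = 4a*b13, M32 - M23 = -4a*b23.
Here tr M = 1679/625, so a^2 = (1 + tr M)/4 = 576/625 and a = ±24/25. Taking a = 24/25: M21 - M12 = -672/625, M13 - M31 = 0, M32 - M23 = 0, giving b12 = 7/25, b13 = 0, b23 = 0, i.e. R = 24/25 + 7/25*e12.
Its e12 coefficient is already positive.
Answer: 24/25 + 7/25*e12. Key observation: the double cover Spin(3) -> SO(3) sends R and -R to the same matrix (trace 1679/625 here), so the stated sign of the e12 coefficient is what selects one sheet.


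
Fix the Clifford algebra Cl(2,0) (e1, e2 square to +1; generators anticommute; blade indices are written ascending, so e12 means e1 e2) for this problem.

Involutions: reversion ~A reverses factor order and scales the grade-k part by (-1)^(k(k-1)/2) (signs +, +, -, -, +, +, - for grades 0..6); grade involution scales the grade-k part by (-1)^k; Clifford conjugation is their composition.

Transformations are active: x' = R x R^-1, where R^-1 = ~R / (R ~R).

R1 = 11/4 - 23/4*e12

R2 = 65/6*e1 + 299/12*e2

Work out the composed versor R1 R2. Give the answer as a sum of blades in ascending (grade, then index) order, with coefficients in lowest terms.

Distribute over the terms of R1 (each basis-blade product reordered to ascending indices, repeated generators contracted through their squares):
(11/4) R2 = 715/24*e1 + 3289/48*e2
(-23/4*e12) R2 = -6877/48*e1 + 1495/24*e2
Summing the partial products and collecting blades:
Answer: -5447/48*e1 + 2093/16*e2


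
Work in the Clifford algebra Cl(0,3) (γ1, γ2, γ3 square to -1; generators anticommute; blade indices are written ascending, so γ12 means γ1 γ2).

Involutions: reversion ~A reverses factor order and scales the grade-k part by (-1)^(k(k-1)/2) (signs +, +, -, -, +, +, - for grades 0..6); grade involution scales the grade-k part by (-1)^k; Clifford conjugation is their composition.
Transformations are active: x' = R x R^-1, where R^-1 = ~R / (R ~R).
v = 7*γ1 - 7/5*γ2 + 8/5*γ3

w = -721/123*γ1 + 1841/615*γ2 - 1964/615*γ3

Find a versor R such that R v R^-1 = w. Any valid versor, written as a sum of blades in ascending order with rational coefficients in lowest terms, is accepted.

A norm check does it: q(v) = q(w) = -1338/25, hence R = v + w = 140/123*γ1 + 196/123*γ2 - 196/123*γ3 realises the map — parallel part kept, (v - w)/2 negated, v carried to w.
Answer: 140/123*γ1 + 196/123*γ2 - 196/123*γ3


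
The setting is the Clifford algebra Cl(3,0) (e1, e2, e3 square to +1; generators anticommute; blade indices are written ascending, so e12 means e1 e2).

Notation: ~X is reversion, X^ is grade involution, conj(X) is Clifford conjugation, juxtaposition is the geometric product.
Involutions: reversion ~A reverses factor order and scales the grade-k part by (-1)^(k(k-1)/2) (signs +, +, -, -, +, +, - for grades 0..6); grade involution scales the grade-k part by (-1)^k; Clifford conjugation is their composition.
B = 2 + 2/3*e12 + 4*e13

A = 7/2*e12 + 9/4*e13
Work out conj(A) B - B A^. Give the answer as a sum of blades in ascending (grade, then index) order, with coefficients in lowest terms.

first term: 34/3 - 7*e12 - 9/2*e13 + 25/2*e23
second term: -34/3 + 7*e12 + 9/2*e13 + 25/2*e23
Answer: 68/3 - 14*e12 - 9*e13


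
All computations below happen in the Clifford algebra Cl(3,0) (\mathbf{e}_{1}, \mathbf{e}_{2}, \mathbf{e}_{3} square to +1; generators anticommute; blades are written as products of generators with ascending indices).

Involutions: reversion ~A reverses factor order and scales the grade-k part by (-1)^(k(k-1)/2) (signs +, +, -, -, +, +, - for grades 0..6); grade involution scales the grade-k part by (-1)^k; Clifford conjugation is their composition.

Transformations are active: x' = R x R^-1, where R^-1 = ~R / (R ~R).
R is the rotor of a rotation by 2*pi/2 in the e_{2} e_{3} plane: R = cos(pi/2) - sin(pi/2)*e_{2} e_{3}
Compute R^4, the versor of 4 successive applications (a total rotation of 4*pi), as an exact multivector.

Because a rotor carries half the rotation angle, composing 4 copies of this e_{2} e_{3}-plane rotor multiplies the phase: 4*(pi/2) = 2 \pi, hence R^4 = cos(2 \pi) - sin(2 \pi)*e_{2} e_{3}.
cos(2 \pi) = 1 and sin(2 \pi) = 0, so R^4 = 1. The total rotation 4*pi is 2 full turns, so every vector returns to itself, yet the rotor is +1, back on the identity sheet (an even number of 2*pi turns).
Answer: 1


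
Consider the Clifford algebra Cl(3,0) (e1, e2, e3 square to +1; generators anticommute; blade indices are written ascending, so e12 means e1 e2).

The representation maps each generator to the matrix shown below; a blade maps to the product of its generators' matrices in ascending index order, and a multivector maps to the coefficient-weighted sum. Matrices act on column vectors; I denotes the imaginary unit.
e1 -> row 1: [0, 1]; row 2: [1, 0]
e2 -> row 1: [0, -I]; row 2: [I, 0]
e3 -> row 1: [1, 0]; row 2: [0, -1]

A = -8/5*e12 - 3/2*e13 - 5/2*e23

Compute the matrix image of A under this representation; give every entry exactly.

Bivector images (products of the table entries): rho(e12) = rho(e1)rho(e2) = row 1: [I, 0]; row 2: [0, -I]; rho(e13) = rho(e1)rho(e3) = row 1: [0, -1]; row 2: [1, 0]; rho(e23) = rho(e2)rho(e3) = row 1: [0, I]; row 2: [I, 0].
M = (-8/5)*rho(e12) + (-3/2)*rho(e13) + (-5/2)*rho(e23), summed entrywise:
Answer: row 1: [-8*I/5, 3/2 - 5*I/2]; row 2: [-3/2 - 5*I/2, 8*I/5]


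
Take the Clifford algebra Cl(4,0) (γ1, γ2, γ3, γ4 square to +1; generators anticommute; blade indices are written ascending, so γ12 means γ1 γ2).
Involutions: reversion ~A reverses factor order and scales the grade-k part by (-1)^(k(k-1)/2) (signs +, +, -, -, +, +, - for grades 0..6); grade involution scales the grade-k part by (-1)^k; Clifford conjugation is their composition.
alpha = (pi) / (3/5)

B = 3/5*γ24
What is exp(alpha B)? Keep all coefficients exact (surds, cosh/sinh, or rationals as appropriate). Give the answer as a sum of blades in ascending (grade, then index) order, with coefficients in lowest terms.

B^2 = (3/5)^2*(γ24)^2 = 9/25*(-1) = -9/25 (a basis 2-blade squares to minus the product of its generators' squares).
B^2 = -9/25 — the series telescopes trigonometrically here: l = 3/5, alpha*l = pi, so exp(alpha B) = cos(pi) + (sin(pi)/(3/5))*B = -1 + (0)*B.
Answer: -1


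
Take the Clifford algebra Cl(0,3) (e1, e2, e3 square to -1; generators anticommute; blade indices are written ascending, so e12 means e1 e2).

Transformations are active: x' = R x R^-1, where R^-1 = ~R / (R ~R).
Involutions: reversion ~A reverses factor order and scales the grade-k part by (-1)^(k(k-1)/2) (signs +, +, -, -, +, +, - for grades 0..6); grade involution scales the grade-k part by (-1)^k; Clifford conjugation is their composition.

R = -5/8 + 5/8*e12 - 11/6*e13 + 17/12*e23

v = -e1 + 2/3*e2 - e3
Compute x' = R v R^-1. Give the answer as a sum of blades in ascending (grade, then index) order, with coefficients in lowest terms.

~R = -5/8 - 5/8*e12 + 11/6*e13 - 17/12*e23, and R ~R = 1771/288, so R^-1 = ~R / (1771/288).
R v = -13/8*e1 + 3/8*e2 + 245/72*e3 - 59/72*e123
Answer: 5062/5313*e1 - 2181/1771*e2 + 251/1771*e3


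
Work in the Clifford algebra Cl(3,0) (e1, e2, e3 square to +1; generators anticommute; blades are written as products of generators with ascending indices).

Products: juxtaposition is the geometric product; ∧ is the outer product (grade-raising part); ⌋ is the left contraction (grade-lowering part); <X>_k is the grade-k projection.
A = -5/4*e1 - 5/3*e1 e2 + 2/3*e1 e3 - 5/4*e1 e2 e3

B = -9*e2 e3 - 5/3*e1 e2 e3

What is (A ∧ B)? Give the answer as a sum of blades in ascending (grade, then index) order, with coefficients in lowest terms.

step 1: 45/4*e1 e2 e3
Answer: 45/4*e1 e2 e3


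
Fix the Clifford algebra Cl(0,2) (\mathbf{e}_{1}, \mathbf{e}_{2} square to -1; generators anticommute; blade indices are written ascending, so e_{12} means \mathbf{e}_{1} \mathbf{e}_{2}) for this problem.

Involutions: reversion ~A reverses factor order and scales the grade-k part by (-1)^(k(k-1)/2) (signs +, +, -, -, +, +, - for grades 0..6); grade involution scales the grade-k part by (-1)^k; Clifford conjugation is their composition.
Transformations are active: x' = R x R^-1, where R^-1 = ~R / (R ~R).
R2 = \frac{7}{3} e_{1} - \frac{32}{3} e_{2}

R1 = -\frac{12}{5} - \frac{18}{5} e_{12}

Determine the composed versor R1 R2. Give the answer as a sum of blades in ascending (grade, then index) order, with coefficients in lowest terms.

Distribute over the terms of R1 (each basis-blade product reordered to ascending indices, repeated generators contracted through their squares):
(-\frac{12}{5}) R2 = -\frac{28}{5} e_{1} + \frac{128}{5} e_{2}
(-\frac{18}{5} e_{12}) R2 = -\frac{192}{5} e_{1} - \frac{42}{5} e_{2}
Summing the partial products and collecting blades:
Answer: -44 e_{1} + \frac{86}{5} e_{2}


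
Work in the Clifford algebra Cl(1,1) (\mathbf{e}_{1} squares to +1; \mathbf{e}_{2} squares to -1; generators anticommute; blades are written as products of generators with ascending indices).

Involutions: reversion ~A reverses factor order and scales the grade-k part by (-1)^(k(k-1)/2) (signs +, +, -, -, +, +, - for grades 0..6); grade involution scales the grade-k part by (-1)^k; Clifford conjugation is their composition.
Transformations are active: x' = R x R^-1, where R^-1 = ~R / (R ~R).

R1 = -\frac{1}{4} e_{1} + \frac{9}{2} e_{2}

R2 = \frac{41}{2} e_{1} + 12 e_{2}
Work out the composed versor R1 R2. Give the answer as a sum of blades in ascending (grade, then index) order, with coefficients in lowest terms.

Distribute over the terms of R1 (each basis-blade product reordered to ascending indices, repeated generators contracted through their squares):
(-\frac{1}{4} e_{1}) R2 = -\frac{41}{8} - 3 e_{1} e_{2}
(\frac{9}{2} e_{2}) R2 = -54 - \frac{369}{4} e_{1} e_{2}
Summing the partial products and collecting blades:
Answer: -\frac{473}{8} - \frac{381}{4} e_{1} e_{2}


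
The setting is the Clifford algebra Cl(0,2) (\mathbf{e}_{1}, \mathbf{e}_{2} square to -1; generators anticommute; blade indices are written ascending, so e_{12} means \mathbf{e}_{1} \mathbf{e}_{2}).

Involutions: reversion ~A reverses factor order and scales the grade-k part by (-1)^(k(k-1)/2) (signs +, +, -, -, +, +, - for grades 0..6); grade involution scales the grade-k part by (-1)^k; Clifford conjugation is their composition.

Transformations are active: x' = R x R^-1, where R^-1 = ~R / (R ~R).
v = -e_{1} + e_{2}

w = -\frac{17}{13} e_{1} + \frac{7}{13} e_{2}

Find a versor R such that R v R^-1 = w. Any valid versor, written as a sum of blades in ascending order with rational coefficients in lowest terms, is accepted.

Key observation: q(v) = q(w) = -2 (sandwiches preserve the norm), so R = v + w = -\frac{30}{13} e_{1} + \frac{20}{13} e_{2} works whenever it is invertible — the component of v along it is kept and (v - w)/2 reverses, sending v to w.
Answer: -\frac{30}{13} e_{1} + \frac{20}{13} e_{2}


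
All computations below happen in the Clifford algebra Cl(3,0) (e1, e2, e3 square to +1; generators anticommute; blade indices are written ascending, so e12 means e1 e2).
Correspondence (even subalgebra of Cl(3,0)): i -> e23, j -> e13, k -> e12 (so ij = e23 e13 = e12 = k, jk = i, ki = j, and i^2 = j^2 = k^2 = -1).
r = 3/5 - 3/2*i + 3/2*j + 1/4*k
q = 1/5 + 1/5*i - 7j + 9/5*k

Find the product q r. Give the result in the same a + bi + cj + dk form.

In blades: q = 1/5 + 9/5*e12 - 7*e13 + 1/5*e23, r = 3/5 + 1/4*e12 + 3/2*e13 - 3/2*e23.
Distribute q over r term by term (generator squares from the signature, products reordered to ascending indices): (1/5)*r = 3/25 + 1/20*e12 + 3/10*e13 - 3/10*e23; (9/5*e12)*r = -9/20 + 27/25*e12 - 27/10*e13 - 27/10*e23; (-7*e13)*r = 21/2 - 21/2*e12 - 21/5*e13 - 7/4*e23; (1/5*e23)*r = 3/10 + 3/10*e12 - 1/20*e13 + 3/25*e23.
Sum: 1047/100 - 907/100*e12 - 133/20*e13 - 463/100*e23; translating back through the correspondence:
Answer: 1047/100 - 463/100*i - 133/20*j - 907/100*k


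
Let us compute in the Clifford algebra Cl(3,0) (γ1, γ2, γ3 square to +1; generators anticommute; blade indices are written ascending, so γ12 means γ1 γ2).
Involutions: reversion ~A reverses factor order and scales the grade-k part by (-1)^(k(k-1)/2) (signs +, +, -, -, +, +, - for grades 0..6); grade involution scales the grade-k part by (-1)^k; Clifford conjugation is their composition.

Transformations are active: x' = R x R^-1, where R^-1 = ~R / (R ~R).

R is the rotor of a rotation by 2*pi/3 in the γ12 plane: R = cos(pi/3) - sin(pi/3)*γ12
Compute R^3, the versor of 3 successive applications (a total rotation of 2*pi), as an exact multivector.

Because a rotor carries half the rotation angle, composing 3 copies of this γ12-plane rotor multiplies the phase: 3*(pi/3) = pi, hence R^3 = cos(pi) - sin(pi)*γ12.
cos(pi) = -1 and sin(pi) = 0, so R^3 = -1. The total rotation 2*pi is 1 full turn, so every vector returns to itself, yet the rotor is -1, on the OTHER sheet of the double cover (an odd number of 2*pi turns).
Answer: -1


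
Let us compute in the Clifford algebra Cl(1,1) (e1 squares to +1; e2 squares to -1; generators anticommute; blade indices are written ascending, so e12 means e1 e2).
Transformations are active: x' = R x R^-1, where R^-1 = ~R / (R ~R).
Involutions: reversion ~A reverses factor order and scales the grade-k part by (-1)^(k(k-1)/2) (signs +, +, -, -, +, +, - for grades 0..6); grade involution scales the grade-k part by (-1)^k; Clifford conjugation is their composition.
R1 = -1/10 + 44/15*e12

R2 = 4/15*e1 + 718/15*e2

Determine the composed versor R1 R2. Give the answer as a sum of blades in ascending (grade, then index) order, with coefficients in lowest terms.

Distribute over the terms of R1 (each basis-blade product reordered to ascending indices, repeated generators contracted through their squares):
(-1/10) R2 = -2/75*e1 - 359/75*e2
(44/15*e12) R2 = -31592/225*e1 - 176/225*e2
Summing the partial products and collecting blades:
Answer: -31598/225*e1 - 1253/225*e2


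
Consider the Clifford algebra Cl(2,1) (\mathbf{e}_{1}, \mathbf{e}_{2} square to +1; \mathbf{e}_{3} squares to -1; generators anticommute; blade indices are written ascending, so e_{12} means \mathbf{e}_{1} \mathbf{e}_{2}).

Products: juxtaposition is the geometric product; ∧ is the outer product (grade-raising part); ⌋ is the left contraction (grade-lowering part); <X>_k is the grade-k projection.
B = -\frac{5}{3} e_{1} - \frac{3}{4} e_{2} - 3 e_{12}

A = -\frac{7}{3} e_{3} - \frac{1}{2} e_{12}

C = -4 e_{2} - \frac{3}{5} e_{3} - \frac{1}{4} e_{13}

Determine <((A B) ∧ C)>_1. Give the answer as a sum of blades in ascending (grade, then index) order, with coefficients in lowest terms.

step 1: -\frac{3}{2} + \frac{3}{8} e_{1} - \frac{5}{6} e_{2} - \frac{35}{9} e_{13} - \frac{7}{4} e_{23} + 7 e_{123}
step 2: 6 e_{2} + \frac{9}{10} e_{3} - \frac{3}{2} e_{12} + \frac{3}{20} e_{13} + \frac{1}{2} e_{23} - \frac{1135}{72} e_{123}
step 3: 6 e_{2} + \frac{9}{10} e_{3}
Answer: 6 e_{2} + \frac{9}{10} e_{3}


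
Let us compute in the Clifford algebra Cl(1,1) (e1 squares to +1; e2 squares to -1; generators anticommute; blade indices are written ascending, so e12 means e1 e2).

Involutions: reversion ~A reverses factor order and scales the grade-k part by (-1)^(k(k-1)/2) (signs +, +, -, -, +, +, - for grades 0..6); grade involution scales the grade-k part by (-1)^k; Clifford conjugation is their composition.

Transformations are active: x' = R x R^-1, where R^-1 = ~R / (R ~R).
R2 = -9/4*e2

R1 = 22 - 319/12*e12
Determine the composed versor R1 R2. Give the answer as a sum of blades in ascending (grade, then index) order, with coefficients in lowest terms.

Distribute over the terms of R2 (each basis-blade product reordered to ascending indices, repeated generators contracted through their squares):
R1 (-9/4*e2) = -957/16*e1 - 99/2*e2
Answer: -957/16*e1 - 99/2*e2


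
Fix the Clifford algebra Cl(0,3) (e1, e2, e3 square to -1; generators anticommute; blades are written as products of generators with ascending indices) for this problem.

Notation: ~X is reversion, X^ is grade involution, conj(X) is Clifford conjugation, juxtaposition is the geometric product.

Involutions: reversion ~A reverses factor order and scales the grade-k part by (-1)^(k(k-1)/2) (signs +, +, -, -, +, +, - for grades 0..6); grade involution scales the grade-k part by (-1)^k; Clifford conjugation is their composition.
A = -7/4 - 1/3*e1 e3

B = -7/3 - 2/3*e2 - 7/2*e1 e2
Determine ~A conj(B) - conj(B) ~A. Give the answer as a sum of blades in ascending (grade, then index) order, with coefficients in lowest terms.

first term: 49/12 - 7/6*e2 - 49/8*e1 e2 - 7/9*e1 e3 - 7/6*e2 e3 - 2/9*e1 e2 e3
second term: 49/12 - 7/6*e2 - 49/8*e1 e2 - 7/9*e1 e3 + 7/6*e2 e3 - 2/9*e1 e2 e3
Answer: -7/3*e2 e3


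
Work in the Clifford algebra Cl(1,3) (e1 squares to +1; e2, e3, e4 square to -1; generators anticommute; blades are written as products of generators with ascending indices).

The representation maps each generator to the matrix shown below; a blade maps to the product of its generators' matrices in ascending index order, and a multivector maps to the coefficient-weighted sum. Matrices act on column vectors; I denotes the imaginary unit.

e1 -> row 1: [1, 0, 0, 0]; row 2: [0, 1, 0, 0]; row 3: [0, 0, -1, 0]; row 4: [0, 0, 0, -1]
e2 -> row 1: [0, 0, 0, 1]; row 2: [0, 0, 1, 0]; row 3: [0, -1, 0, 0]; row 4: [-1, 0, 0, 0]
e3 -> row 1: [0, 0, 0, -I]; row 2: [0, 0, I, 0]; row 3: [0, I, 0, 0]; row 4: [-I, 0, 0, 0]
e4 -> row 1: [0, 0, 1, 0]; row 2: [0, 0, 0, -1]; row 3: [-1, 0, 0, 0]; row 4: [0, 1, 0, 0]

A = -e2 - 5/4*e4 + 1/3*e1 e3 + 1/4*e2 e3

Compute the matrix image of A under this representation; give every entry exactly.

Bivector images (products of the table entries): rho(e1 e3) = rho(e1)rho(e3) = row 1: [0, 0, 0, -I]; row 2: [0, 0, I, 0]; row 3: [0, -I, 0, 0]; row 4: [I, 0, 0, 0]; rho(e2 e3) = rho(e2)rho(e3) = row 1: [-I, 0, 0, 0]; row 2: [0, I, 0, 0]; row 3: [0, 0, -I, 0]; row 4: [0, 0, 0, I].
M = (-1)*rho(e2) + (-5/4)*rho(e4) + (1/3)*rho(e1 e3) + (1/4)*rho(e2 e3), summed entrywise:
Answer: row 1: [-I/4, 0, -5/4, -1 - I/3]; row 2: [0, I/4, -1 + I/3, 5/4]; row 3: [5/4, 1 - I/3, -I/4, 0]; row 4: [1 + I/3, -5/4, 0, I/4]


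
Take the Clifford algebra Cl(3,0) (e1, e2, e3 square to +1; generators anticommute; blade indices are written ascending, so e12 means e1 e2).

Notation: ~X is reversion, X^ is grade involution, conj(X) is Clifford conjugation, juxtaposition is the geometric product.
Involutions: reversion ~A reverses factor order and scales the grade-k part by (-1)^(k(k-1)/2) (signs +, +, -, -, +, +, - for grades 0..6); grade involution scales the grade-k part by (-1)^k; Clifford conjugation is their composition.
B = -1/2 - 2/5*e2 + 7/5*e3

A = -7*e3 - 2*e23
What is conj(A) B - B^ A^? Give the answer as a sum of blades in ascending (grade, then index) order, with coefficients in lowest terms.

first term: 49/5 + 14/5*e2 - 27/10*e3 + 9/5*e23
second term: -49/5 - 14/5*e2 - 43/10*e3 + 19/5*e23
Answer: 98/5 + 28/5*e2 + 8/5*e3 - 2*e23


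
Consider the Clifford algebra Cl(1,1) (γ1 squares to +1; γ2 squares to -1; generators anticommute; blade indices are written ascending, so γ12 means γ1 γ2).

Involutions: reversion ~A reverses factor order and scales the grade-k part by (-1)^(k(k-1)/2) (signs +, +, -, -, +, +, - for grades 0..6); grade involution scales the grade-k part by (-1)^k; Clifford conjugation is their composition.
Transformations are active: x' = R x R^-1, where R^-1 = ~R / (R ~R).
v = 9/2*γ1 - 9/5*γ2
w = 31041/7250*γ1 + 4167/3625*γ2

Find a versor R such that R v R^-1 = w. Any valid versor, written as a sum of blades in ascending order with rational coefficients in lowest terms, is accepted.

Since q(v) = q(w) = 1701/100, the sum R = v + w = 31833/3625*γ1 - 2358/3625*γ2 does the job whenever invertible.
Answer: 31833/3625*γ1 - 2358/3625*γ2


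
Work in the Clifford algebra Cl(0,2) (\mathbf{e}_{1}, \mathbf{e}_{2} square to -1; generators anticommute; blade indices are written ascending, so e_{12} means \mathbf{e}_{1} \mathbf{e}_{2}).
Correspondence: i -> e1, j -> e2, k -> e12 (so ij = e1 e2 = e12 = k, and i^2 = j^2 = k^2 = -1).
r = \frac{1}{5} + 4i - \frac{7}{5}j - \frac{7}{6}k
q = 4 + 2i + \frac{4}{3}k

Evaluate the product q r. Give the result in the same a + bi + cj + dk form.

In blades: q = 4 + 2 e_{1} + \frac{4}{3} e_{12}, r = \frac{1}{5} + 4 e_{1} - \frac{7}{5} e_{2} - \frac{7}{6} e_{12}.
Distribute q over r term by term (generator squares from the signature, products reordered to ascending indices): (4)*r = \frac{4}{5} + 16 e_{1} - \frac{28}{5} e_{2} - \frac{14}{3} e_{12}; (2 e_{1})*r = -8 + \frac{2}{5} e_{1} + \frac{7}{3} e_{2} - \frac{14}{5} e_{12}; (\frac{4}{3} e_{12})*r = \frac{14}{9} + \frac{28}{15} e_{1} + \frac{16}{3} e_{2} + \frac{4}{15} e_{12}.
Sum: -\frac{254}{45} + \frac{274}{15} e_{1} + \frac{31}{15} e_{2} - \frac{36}{5} e_{12}; translating back through the correspondence:
Answer: -\frac{254}{45} + \frac{274}{15}i + \frac{31}{15}j - \frac{36}{5}k


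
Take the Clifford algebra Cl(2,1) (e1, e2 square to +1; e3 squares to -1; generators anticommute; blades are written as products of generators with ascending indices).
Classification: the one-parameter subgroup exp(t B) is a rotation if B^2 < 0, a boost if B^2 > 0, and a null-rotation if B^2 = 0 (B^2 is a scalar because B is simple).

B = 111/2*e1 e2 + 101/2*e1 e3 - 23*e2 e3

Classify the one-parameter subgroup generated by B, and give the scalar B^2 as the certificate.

B^2 term by term: the squares give (111/2)^2*(e1 e2)^2 + (101/2)^2*(e1 e3)^2 + (-23)^2*(e2 e3)^2 = 12321/4*(-1) + 10201/4*(+1) + 529*(+1) = -1 (each basis 2-blade squares to minus the product of its generators' squares); cross terms between blades sharing an index anticommute and cancel. So B^2 = -1.
Answer: rotation, certificate B^2 = -1. One invariant decides it: the square -1 survives every conjugation, and its sign is exactly the classification.


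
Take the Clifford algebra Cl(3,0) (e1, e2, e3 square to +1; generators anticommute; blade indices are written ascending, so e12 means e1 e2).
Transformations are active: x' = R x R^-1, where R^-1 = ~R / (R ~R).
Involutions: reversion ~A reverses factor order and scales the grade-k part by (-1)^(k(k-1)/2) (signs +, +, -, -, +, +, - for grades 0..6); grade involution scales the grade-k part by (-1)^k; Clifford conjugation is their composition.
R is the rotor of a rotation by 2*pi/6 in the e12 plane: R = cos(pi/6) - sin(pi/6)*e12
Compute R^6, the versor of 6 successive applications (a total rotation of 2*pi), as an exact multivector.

Half-angle bookkeeping: 6 applications in e12 add up to rotor phase 6*pi/6 = pi, so R^6 = cos(pi) - sin(pi)*e12.
cos(pi) = -1 and sin(pi) = 0, so R^6 = -1. The total rotation 2*pi is 1 full turn, so every vector returns to itself, yet the rotor is -1, on the OTHER sheet of the double cover (an odd number of 2*pi turns).
Answer: -1
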